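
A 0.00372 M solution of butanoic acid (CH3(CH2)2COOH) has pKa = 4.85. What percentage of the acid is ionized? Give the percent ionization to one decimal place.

6.0%

CH3(CH2)2COOH ⇌ CH3(CH2)2COO- + H+; let x = [H+] at equilibrium.
Ka = 10^(−4.85) = 1.41 × 10^-5
Solve x² + 1.41e-05x − 5.25e-08 = 0 → x = 2.22 × 10^-4 M
% ionization = x/C₀ × 100% = 2.22 × 10^-4/0.00372 × 100% = 6.0%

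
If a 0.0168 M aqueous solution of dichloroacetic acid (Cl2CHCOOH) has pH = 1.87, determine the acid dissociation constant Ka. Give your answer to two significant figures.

[H+] = 10^(-1.87) = 1.35 × 10^-2 M
At equilibrium [HA] = 0.0168 − 1.35 × 10^-2 = 3.30 × 10^-3 M
Ka = [H+][A-]/[HA] = (1.35 × 10^-2)² / 3.30 × 10^-3 = 5.5 × 10^-2

Ka = 5.5 × 10^-2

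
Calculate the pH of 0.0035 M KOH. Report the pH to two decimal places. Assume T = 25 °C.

KOH is a strong base; [OH-] = 0.0035 M.
pOH = -log(0.0035) = 2.46
pH = 14.00 - 2.46 = 11.54

pH = 11.54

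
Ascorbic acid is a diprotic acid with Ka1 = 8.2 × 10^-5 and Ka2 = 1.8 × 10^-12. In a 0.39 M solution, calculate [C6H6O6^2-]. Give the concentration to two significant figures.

First ionization gives [H+] ≈ [HC6H6O6-] = 5.66 × 10^-3 M.
Second step: Ka2 = [H+][C6H6O6^2-]/[HC6H6O6-] ≈ [C6H6O6^2-] (since [H+] ≈ [HC6H6O6-]).
So [C6H6O6^2-] ≈ Ka2.

1.8 × 10^-12 M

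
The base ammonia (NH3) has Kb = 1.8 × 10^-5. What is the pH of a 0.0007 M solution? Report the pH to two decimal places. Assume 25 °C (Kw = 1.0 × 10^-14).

pH = 10.02

NH3 + H2O ⇌ NH4+ + OH-
Kb = x²/(0.0007 − x) = 1.8 × 10^-5
x is not negligible relative to C₀; solve x² + 1.8e-05·x − 1.26e-08 = 0.
x = (−Kb + √(Kb² + 4·Kb·C₀))/2 = 1.04 × 10^-4 M
pOH = 3.98, so pH = 14.00 − pOH = 10.02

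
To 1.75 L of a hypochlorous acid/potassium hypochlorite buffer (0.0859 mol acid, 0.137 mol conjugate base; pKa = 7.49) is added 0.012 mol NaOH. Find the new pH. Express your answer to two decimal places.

pH = 7.79

After neutralization: n(HOCl) = 0.0739 mol, n(OCl-) = 0.149 mol.
Henderson–Hasselbalch with mole ratio 0.149/0.0739: pH = 7.49 + (+0.305)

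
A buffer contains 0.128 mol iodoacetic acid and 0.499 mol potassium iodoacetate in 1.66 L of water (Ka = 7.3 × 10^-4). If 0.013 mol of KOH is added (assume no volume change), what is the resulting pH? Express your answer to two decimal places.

OH- converts ICH2COOH to ICH2COO-: ICH2COOH → 0.115 mol, ICH2COO- → 0.512 mol.
pKa = −log(7.3 × 10^-4) = 3.137
Henderson–Hasselbalch with mole ratio 0.512/0.115: pH = 3.137 + (+0.649)

pH = 3.79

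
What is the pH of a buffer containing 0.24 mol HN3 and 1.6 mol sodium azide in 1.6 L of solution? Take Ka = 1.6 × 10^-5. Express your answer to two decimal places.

pH = 5.62

pKa = −log(1.6 × 10^-5) = 4.796
Henderson–Hasselbalch: pH = pKa + log([N3-]/[HN3]) = 4.796 + log(1.6/0.24)
pH = 4.796 + (+0.824) = 5.62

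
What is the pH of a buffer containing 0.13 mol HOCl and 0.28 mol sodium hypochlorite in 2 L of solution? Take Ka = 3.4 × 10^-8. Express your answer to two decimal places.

pH = 7.80

pKa = −log(3.4 × 10^-8) = 7.469
pH = pKa + log([A⁻]/[HA]) = 7.469 + log(0.28/0.13)
pH = 7.469 + (+0.333) = 7.80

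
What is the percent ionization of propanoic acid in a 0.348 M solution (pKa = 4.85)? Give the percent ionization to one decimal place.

CH3CH2COOH ⇌ CH3CH2COO- + H+; let x = [H+] at equilibrium.
Ka = 10^(−4.85) = 1.41 × 10^-5
x ≈ √(Ka·C₀) = √(1.41 × 10^-5 × 0.348) = 2.22 × 10^-3 M
Fraction ionized = 2.22 × 10^-3 / 0.348 = 0.0064 → 0.6%

0.6%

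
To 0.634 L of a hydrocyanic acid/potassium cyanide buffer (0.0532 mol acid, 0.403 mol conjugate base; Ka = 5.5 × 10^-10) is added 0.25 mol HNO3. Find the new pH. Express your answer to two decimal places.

Added H+ converts CN- to HCN: HCN → 0.303 mol, CN- → 0.153 mol.
pKa = −log(5.5 × 10^-10) = 9.260
pH = pKa + log([A⁻]/[HA]) = 9.260 + log(0.153/0.303) = 9.260 -0.297

pH = 8.96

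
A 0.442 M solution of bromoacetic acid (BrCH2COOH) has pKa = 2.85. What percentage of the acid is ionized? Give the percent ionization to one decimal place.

BrCH2COOH ⇌ BrCH2COO- + H+; let x = [H+] at equilibrium.
Ka = 10^(−2.85) = 1.41 × 10^-3
Ka = x²/(C₀ − x); solving the quadratic gives x = 2.43 × 10^-2 M.
% ionization = x/C₀ × 100% = 2.43 × 10^-2/0.442 × 100% = 5.5%

5.5%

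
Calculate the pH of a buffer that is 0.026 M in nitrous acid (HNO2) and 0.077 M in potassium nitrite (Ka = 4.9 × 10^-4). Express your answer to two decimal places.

pKa = −log(4.9 × 10^-4) = 3.310
Henderson–Hasselbalch: pH = pKa + log([NO2-]/[HNO2]) = 3.310 + log(0.077/0.026)
pH = 3.310 + (+0.472) = 3.78

pH = 3.78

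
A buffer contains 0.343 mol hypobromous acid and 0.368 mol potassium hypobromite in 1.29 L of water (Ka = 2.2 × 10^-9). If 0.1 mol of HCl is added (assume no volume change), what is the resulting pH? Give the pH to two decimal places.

Added H+ converts OBr- to HOBr: HOBr → 0.443 mol, OBr- → 0.268 mol.
pKa = −log(2.2 × 10^-9) = 8.658
Henderson–Hasselbalch with mole ratio 0.268/0.443: pH = 8.658 + (-0.218)

pH = 8.44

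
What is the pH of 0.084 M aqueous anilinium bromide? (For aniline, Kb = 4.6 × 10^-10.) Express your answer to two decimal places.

pH = 2.87

C6H5NH3+ is the conjugate acid of the weak base C6H5NH2.
Ka = Kw/Kb = 1.0×10^-14 / 4.6 × 10^-10 = 2.17 × 10^-5
Ka = [H+]²/(0.084 − [H+]) = 2.17 × 10^-5
Neglecting [H+] in the denominator: [H+] = √(2.17 × 10^-5 × 0.084) = 1.35 × 10^-3 M
([H+]/C₀ = 1.6% < 5%, so the approximation holds.)
pH = −log(1.35 × 10^-3) = 2.87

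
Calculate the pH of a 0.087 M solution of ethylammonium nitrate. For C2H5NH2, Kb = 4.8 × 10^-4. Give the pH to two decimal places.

C2H5NH3+ is the conjugate acid of the weak base C2H5NH2.
Ka = Kw/Kb = 1.0×10^-14 / 4.8 × 10^-4 = 2.08 × 10^-11
From the ICE table, Ka = x²/(0.087 − x) = 2.08 × 10^-11.
Since Ka ≪ C₀, x ≈ √(Ka·C₀) = 1.35 × 10^-6 M.
(x/C₀ = 0.0015% < 5%, so the approximation holds.)
pH = −log[H+] = −log(1.35 × 10^-6) = 5.87

pH = 5.87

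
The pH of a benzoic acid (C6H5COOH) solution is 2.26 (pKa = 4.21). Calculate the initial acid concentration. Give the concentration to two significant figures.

C₀ = 5.0 × 10^-1 M

[H+] = 10^(-2.26) = 5.50 × 10^-3 M = x
Ka = 10^(−4.21) = 6.17 × 10^-5
Ka = x²/(C₀ − x) ⇒ C₀ = x + x²/Ka
C₀ = 5.50 × 10^-3 + (5.50 × 10^-3)²/(6.17 × 10^-5) = 4.96 × 10^-1 M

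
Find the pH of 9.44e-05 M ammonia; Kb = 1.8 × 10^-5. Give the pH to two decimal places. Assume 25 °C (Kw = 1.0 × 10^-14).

NH3 + H2O ⇌ NH4+ + OH-
From the ICE table, Kb = x²/(9.44e-05 − x) = 1.8 × 10^-5.
The 5% rule fails; solving x² + Kb·x − Kb·C₀ = 0 exactly:
x = (−Kb + √(Kb² + 4·Kb·C₀))/2 = 3.32 × 10^-5 M
pOH = 4.48, so pH = 14.00 − pOH = 9.52

pH = 9.52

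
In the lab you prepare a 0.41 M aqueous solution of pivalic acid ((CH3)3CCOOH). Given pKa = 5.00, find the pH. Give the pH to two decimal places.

(CH3)3CCOOH ⇌ (CH3)3CCOO- + H+
Ka = 10^(−5.00) = 1.00 × 10^-5
From the ICE table, Ka = [H+]²/(0.41 − [H+]) = 1.00 × 10^-5.
Neglecting [H+] in the denominator: [H+] = √(1.00 × 10^-5 × 0.41) = 2.02 × 10^-3 M
pH = −log[H+] = −log(2.02 × 10^-3) = 2.69

pH = 2.69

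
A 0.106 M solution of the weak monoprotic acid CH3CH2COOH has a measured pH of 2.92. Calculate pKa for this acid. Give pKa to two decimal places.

[H+] = 10^(-2.92) = 1.20 × 10^-3 M
At equilibrium [HA] = 0.106 − 1.20 × 10^-3 = 1.05 × 10^-1 M
Ka = [H+][A-]/[HA] = (1.20 × 10^-3)² / 1.05 × 10^-1 = 1.37 × 10^-5
pKa = -log(1.37 × 10^-5) = 4.86

pKa = 4.86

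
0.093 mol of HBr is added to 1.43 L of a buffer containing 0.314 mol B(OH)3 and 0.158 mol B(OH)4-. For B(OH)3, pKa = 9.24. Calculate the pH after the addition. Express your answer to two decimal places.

pH = 8.44

After neutralization: n(B(OH)3) = 0.407 mol, n(B(OH)4-) = 0.065 mol.
pH = pKa + log(n_B(OH)4-/n_B(OH)3) = 9.24 + log(0.065/0.407) = 9.24 + (-0.797)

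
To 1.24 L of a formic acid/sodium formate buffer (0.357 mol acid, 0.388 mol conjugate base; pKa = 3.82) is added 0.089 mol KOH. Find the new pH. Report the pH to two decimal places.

pH = 4.07

OH- converts HCOOH to HCOO-: HCOOH → 0.268 mol, HCOO- → 0.477 mol.
pH = pKa + log(n_HCOO-/n_HCOOH) = 3.82 + log(0.477/0.268) = 3.82 + (+0.250)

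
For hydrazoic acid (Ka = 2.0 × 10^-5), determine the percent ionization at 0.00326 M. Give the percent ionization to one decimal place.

HN3 ⇌ N3- + H+; let x = [H+] at equilibrium.
Ka = x²/(C₀ − x); solving the quadratic gives x = 2.46 × 10^-4 M.
Fraction ionized = 2.46 × 10^-4 / 0.00326 = 0.0755 → 7.5%

7.5%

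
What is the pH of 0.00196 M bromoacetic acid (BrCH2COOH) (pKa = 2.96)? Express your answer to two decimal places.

pH = 2.99

BrCH2COOH ⇌ BrCH2COO- + H+
Ka = 10^(−2.96) = 1.10 × 10^-3
Ka = x²/(0.00196 − x) = 1.10 × 10^-3
x is not negligible relative to C₀; solve x² + 0.0011·x − 2.16e-06 = 0.
x = (−Ka + √(Ka² + 4·Ka·C₀))/2 = 1.02 × 10^-3 M
pH = −log[H+] = −log(1.02 × 10^-3) = 2.99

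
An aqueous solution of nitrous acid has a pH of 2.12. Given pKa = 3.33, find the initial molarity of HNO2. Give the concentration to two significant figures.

[H+] = 10^(-2.12) = 7.59 × 10^-3 M = x
Ka = 10^(−3.33) = 4.68 × 10^-4
Ka = x²/(C₀ − x) ⇒ C₀ = x + x²/Ka
C₀ = 7.59 × 10^-3 + (7.59 × 10^-3)²/(4.68 × 10^-4) = 1.31 × 10^-1 M

C₀ = 1.3 × 10^-1 M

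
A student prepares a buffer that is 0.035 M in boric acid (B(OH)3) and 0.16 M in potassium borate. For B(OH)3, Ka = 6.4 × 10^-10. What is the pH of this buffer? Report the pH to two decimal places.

pH = 9.85

pKa = −log(6.4 × 10^-10) = 9.194
Using pH = pKa + log([base]/[acid]) with [base]/[acid] = 0.16/0.035:
pH = 9.194 + (+0.660) = 9.85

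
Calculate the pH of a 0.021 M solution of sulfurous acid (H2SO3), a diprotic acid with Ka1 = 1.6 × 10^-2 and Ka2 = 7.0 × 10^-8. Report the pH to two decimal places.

pH = 1.92

Since Ka1 ≫ Ka2, the first ionization dominates [H+].
Ka1 = x²/(0.021 − x) = 1.6 × 10^-2
Solving the quadratic: x = (−Ka1 + √(Ka1² + 4·Ka1·C₀))/2 = 1.20 × 10^-2 M
pH = −log(1.20 × 10^-2) = 1.92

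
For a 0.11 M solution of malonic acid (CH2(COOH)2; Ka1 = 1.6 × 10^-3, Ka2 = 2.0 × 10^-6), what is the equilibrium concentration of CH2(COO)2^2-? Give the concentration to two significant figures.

2.0 × 10^-6 M

First ionization gives [H+] ≈ [CH2(COOH)COO-] = 1.25 × 10^-2 M.
Second step: Ka2 = [H+][CH2(COO)2^2-]/[CH2(COOH)COO-] ≈ [CH2(COO)2^2-] (since [H+] ≈ [CH2(COOH)COO-]).
So [CH2(COO)2^2-] ≈ Ka2.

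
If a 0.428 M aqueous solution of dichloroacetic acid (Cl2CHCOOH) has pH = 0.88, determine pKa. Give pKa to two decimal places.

pKa = 1.23

[H+] = 10^(-0.88) = 1.32 × 10^-1 M
At equilibrium [HA] = 0.428 − 1.32 × 10^-1 = 2.96 × 10^-1 M
Ka = [H+][A-]/[HA] = (1.32 × 10^-1)² / 2.96 × 10^-1 = 5.89 × 10^-2
pKa = -log(5.89 × 10^-2) = 1.23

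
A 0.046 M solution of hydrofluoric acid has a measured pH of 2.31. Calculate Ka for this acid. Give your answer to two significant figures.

[H+] = 10^(-2.31) = 4.90 × 10^-3 M
At equilibrium [HA] = 0.046 − 4.90 × 10^-3 = 4.11 × 10^-2 M
Ka = [H+][A-]/[HA] = (4.90 × 10^-3)² / 4.11 × 10^-2 = 5.8 × 10^-4

Ka = 5.8 × 10^-4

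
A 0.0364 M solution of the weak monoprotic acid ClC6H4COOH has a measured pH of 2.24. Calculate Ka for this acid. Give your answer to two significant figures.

[H+] = 10^(-2.24) = 5.75 × 10^-3 M
At equilibrium [HA] = 0.0364 − 5.75 × 10^-3 = 3.07 × 10^-2 M
Ka = [H+][A-]/[HA] = (5.75 × 10^-3)² / 3.07 × 10^-2 = 1.1 × 10^-3

Ka = 1.1 × 10^-3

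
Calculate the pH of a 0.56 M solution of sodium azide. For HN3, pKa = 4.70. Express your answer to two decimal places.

pH = 9.22

N3- is the conjugate base of the weak acid HN3.
Ka = 10^(−4.70) = 2.00 × 10^-5
Kb = Kw/Ka = 1.0×10^-14 / 2.00 × 10^-5 = 5.00 × 10^-10
From the ICE table, Kb = x²/(0.56 − x) = 5.00 × 10^-10.
Since Kb ≪ C₀, x ≈ √(Kb·C₀) = 1.67 × 10^-5 M.
(x/C₀ = 0.003% < 5%, so the approximation holds.)
pOH = 4.78, so pH = 14.00 − pOH = 9.22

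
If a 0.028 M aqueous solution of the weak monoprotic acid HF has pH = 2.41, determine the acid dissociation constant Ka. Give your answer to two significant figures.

[H+] = 10^(-2.41) = 3.89 × 10^-3 M
At equilibrium [HA] = 0.028 − 3.89 × 10^-3 = 2.41 × 10^-2 M
Ka = [H+][A-]/[HA] = (3.89 × 10^-3)² / 2.41 × 10^-2 = 6.3 × 10^-4

Ka = 6.3 × 10^-4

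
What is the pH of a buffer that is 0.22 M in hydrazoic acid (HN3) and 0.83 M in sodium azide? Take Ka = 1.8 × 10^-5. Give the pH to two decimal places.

pKa = −log(1.8 × 10^-5) = 4.745
Using pH = pKa + log([base]/[acid]) with [base]/[acid] = 0.83/0.22:
pH = 4.745 + (+0.577) = 5.32

pH = 5.32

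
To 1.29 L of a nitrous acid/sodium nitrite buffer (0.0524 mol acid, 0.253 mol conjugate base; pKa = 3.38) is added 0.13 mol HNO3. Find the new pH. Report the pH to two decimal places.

Added H+ converts NO2- to HNO2: HNO2 → 0.182 mol, NO2- → 0.123 mol.
Henderson–Hasselbalch with mole ratio 0.123/0.182: pH = 3.38 + (-0.170)

pH = 3.21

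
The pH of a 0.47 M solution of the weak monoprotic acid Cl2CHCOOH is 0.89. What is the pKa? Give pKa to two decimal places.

[H+] = 10^(-0.89) = 1.29 × 10^-1 M
At equilibrium [HA] = 0.47 − 1.29 × 10^-1 = 3.41 × 10^-1 M
Ka = [H+][A-]/[HA] = (1.29 × 10^-1)² / 3.41 × 10^-1 = 4.88 × 10^-2
pKa = -log(4.88 × 10^-2) = 1.31

pKa = 1.31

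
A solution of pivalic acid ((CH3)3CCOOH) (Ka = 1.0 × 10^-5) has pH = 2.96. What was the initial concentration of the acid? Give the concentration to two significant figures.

[H+] = 10^(-2.96) = 1.10 × 10^-3 M = x
Ka = x²/(C₀ − x) ⇒ C₀ = x + x²/Ka
C₀ = 1.10 × 10^-3 + (1.10 × 10^-3)²/(1.0 × 10^-5) = 1.22 × 10^-1 M

C₀ = 1.2 × 10^-1 M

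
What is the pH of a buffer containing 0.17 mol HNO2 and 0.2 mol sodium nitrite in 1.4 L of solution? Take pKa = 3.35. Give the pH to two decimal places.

Using pH = pKa + log([base]/[acid]) with [base]/[acid] = 0.2/0.17:
pH = 3.35 + (+0.071) = 3.42

pH = 3.42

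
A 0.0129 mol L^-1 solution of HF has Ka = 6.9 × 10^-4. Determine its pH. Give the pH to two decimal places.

pH = 2.58

HF ⇌ F- + H+
Ka = [H+]²/(0.0129 − [H+]) = 6.9 × 10^-4
The 5% rule fails; solving [H+]² + Ka·[H+] − Ka·C₀ = 0 exactly:
[H+] = (−Ka + √(Ka² + 4·Ka·C₀))/2 = 2.66 × 10^-3 M
pH = −log(2.66 × 10^-3) = 2.58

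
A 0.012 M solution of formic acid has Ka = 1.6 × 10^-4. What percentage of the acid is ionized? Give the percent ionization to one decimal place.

HCOOH ⇌ HCOO- + H+; let x = [H+] at equilibrium.
Ka = x²/(C₀ − x); solving the quadratic gives x = 1.31 × 10^-3 M.
Fraction ionized = 1.31 × 10^-3 / 0.012 = 0.1092 → 10.9%

10.9%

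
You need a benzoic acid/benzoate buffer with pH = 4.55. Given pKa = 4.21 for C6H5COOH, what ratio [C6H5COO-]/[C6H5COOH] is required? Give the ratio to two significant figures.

pH = pKa + log(r) ⇒ log(r) = 4.55 − 4.21 = +0.34
r = [C6H5COO-]/[C6H5COOH] = 10^(+0.34) = 2.19

ratio = 2.2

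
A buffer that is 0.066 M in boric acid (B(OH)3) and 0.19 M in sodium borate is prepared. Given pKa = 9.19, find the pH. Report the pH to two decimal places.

Using pH = pKa + log([base]/[acid]) with [base]/[acid] = 0.19/0.066:
pH = 9.19 + (+0.459) = 9.65

pH = 9.65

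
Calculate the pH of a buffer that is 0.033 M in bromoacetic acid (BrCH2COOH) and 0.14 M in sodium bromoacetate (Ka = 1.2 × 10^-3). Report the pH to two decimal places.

pKa = −log(1.2 × 10^-3) = 2.921
Henderson–Hasselbalch: pH = pKa + log([BrCH2COO-]/[BrCH2COOH]) = 2.921 + log(0.14/0.033)
pH = 2.921 + (+0.628) = 3.55

pH = 3.55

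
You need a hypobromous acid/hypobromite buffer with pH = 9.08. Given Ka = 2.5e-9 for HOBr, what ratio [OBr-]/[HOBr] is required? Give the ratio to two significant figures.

ratio = 3.0

pKa = -log(2.5 × 10^-9) = 8.602
pH = pKa + log(r) ⇒ log(r) = 9.08 − 8.602 = +0.478
r = [OBr-]/[HOBr] = 10^(+0.478) = 3.01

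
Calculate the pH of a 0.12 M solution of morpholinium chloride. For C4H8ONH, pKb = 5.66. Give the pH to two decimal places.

C4H8ONH2+ is the conjugate acid of the weak base C4H8ONH.
Kb = 10^(−5.66) = 2.19 × 10^-6
Ka = Kw/Kb = 1.0×10^-14 / 2.19 × 10^-6 = 4.57 × 10^-9
Ka = [H+]²/(0.12 − [H+]) = 4.57 × 10^-9
Neglecting [H+] in the denominator: [H+] = √(4.57 × 10^-9 × 0.12) = 2.34 × 10^-5 M
([H+]/C₀ = 0.02% < 5%, so the approximation holds.)
pH = −log[H+] = −log(2.34 × 10^-5) = 4.63

pH = 4.63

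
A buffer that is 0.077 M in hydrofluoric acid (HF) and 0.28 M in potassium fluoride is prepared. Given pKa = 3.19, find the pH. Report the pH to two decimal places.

pH = pKa + log([A⁻]/[HA]) = 3.19 + log(0.28/0.077)
pH = 3.19 + (+0.561) = 3.75

pH = 3.75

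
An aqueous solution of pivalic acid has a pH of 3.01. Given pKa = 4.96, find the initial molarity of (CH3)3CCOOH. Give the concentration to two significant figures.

C₀ = 8.8 × 10^-2 M

[H+] = 10^(-3.01) = 9.77 × 10^-4 M = x
Ka = 10^(−4.96) = 1.10 × 10^-5
Ka = x²/(C₀ − x) ⇒ C₀ = x + x²/Ka
C₀ = 9.77 × 10^-4 + (9.77 × 10^-4)²/(1.10 × 10^-5) = 8.78 × 10^-2 M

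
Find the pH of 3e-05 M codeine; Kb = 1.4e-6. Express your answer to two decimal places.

pH = 8.76

C18H21NO3 + H2O ⇌ C18H22NO3+ + OH-
From the ICE table, Kb = [OH-]²/(3e-05 − [OH-]) = 1.4 × 10^-6.
[OH-] is not negligible relative to C₀; solve [OH-]² + 1.4e-06·[OH-] − 4.2e-11 = 0.
[OH-] = (−Kb + √(Kb² + 4·Kb·C₀))/2 = 5.82 × 10^-6 M
pOH = 5.24, so pH = 14.00 − pOH = 8.76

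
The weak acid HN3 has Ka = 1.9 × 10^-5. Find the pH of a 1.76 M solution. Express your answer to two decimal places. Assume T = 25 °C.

pH = 2.24

HN3 ⇌ N3- + H+
Let x = [H+] at equilibrium. Ka = x²/(1.76 − x).
Since Ka ≪ C₀, x ≈ √(Ka·C₀) = 5.78 × 10^-3 M.
(x/C₀ = 0.33% < 5%, so the approximation holds.)
pH = −log[H+] = −log(5.78 × 10^-3) = 2.24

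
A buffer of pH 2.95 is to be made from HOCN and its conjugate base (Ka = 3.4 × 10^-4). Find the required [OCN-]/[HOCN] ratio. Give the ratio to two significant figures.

ratio = 0.30

pKa = -log(3.4 × 10^-4) = 3.469
pH = pKa + log(r) ⇒ log(r) = 2.95 − 3.469 = -0.519
r = [OCN-]/[HOCN] = 10^(-0.519) = 0.303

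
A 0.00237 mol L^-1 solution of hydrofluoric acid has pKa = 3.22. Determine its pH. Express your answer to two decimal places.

HF ⇌ F- + H+
Ka = 10^(−3.22) = 6.03 × 10^-4
From the ICE table, Ka = [H+]²/(0.00237 − [H+]) = 6.03 × 10^-4.
[H+] is not negligible relative to C₀; solve [H+]² + 0.000603·[H+] − 1.43e-06 = 0.
[H+] = (−Ka + √(Ka² + 4·Ka·C₀))/2 = 9.31 × 10^-4 M
pH = −log[H+] = −log(9.31 × 10^-4) = 3.03

pH = 3.03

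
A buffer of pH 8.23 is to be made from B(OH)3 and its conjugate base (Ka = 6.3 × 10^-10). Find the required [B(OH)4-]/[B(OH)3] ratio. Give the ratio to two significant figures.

pKa = -log(6.3 × 10^-10) = 9.201
pH = pKa + log(r) ⇒ log(r) = 8.23 − 9.201 = -0.971
r = [B(OH)4-]/[B(OH)3] = 10^(-0.971) = 0.107

ratio = 0.11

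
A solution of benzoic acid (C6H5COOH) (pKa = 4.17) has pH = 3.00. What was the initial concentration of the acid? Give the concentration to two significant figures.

C₀ = 1.6 × 10^-2 M

[H+] = 10^(-3.00) = 1.00 × 10^-3 M = x
Ka = 10^(−4.17) = 6.76 × 10^-5
Ka = x²/(C₀ − x) ⇒ C₀ = x + x²/Ka
C₀ = 1.00 × 10^-3 + (1.00 × 10^-3)²/(6.76 × 10^-5) = 1.58 × 10^-2 M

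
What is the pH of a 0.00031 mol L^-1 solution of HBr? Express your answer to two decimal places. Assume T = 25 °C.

pH = 3.51

HBr is a strong acid and dissociates completely, so [H+] = 0.00031 M.
pH = -log(0.00031) = 3.51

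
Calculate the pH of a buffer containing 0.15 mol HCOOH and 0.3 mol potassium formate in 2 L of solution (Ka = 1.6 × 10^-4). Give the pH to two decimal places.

pKa = −log(1.6 × 10^-4) = 3.796
Henderson–Hasselbalch: pH = pKa + log([HCOO-]/[HCOOH]) = 3.796 + log(0.3/0.15)
pH = 3.796 + (+0.301) = 4.10

pH = 4.10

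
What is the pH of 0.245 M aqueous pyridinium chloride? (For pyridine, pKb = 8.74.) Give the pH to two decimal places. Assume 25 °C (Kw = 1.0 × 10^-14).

C5H5NH+ is the conjugate acid of the weak base C5H5N.
Kb = 10^(−8.74) = 1.82 × 10^-9
Ka = Kw/Kb = 1.0×10^-14 / 1.82 × 10^-9 = 5.49 × 10^-6
From the ICE table, Ka = x²/(0.245 − x) = 5.49 × 10^-6.
Since Ka ≪ C₀, x ≈ √(Ka·C₀) = 1.16 × 10^-3 M.
pH = −log[H+] = −log(1.16 × 10^-3) = 2.94

pH = 2.94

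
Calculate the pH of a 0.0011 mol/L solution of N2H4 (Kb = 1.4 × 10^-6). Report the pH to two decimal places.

N2H4 + H2O ⇌ N2H5+ + OH-
From the ICE table, Kb = x²/(0.0011 − x) = 1.4 × 10^-6.
Since Kb ≪ C₀, x ≈ √(Kb·C₀) = 3.92 × 10^-5 M.
pOH = −log(3.92 × 10^-5) = 4.41; pH = 14.00 − 4.41 = 9.59

pH = 9.59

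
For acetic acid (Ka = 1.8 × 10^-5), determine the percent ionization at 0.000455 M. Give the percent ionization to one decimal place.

18.0%

CH3COOH ⇌ CH3COO- + H+; let x = [H+] at equilibrium.
Solve x² + 1.8e-05x − 8.19e-09 = 0 → x = 8.19 × 10^-5 M
% ionization = x/C₀ × 100% = 8.19 × 10^-5/0.000455 × 100% = 18.0%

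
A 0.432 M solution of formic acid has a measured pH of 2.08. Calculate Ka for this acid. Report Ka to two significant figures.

Ka = 1.6 × 10^-4

[H+] = 10^(-2.08) = 8.32 × 10^-3 M
At equilibrium [HA] = 0.432 − 8.32 × 10^-3 = 4.24 × 10^-1 M
Ka = [H+][A-]/[HA] = (8.32 × 10^-3)² / 4.24 × 10^-1 = 1.6 × 10^-4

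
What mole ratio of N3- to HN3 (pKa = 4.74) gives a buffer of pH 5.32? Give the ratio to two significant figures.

pH = pKa + log(r) ⇒ log(r) = 5.32 − 4.74 = +0.58
r = [N3-]/[HN3] = 10^(+0.58) = 3.8

ratio = 3.8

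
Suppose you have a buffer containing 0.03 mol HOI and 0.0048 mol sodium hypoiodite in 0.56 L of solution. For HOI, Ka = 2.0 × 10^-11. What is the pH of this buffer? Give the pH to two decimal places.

pH = 9.90

pKa = −log(2.0 × 10^-11) = 10.699
pH = pKa + log([A⁻]/[HA]) = 10.699 + log(0.0048/0.03)
pH = 10.699 + (-0.796) = 9.90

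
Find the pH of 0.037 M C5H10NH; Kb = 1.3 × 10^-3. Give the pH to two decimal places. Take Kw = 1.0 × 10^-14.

C5H10NH + H2O ⇌ C5H10NH2+ + OH-
Kb = [OH-]²/(0.037 − [OH-]) = 1.3 × 10^-3
Here C₀/Kb ≈ 28.5, so the small-[OH-] approximation fails. Use the quadratic:
[OH-] = [−0.0013 + √(0.0013² + 0.000192)]/2 = 6.32 × 10^-3 M
pOH = 2.20, so pH = 14.00 − pOH = 11.80

pH = 11.80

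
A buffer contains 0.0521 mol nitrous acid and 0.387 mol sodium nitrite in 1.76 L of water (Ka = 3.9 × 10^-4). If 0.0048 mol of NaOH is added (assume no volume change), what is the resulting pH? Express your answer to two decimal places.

pH = 4.33

OH- converts HNO2 to NO2-: HNO2 → 0.0473 mol, NO2- → 0.392 mol.
pKa = −log(3.9 × 10^-4) = 3.409
pH = pKa + log(n_NO2-/n_HNO2) = 3.409 + log(0.392/0.0473) = 3.409 + (+0.918)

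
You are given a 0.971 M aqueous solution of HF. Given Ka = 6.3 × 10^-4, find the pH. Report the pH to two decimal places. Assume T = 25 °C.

pH = 1.61

HF ⇌ F- + H+
Ka = [H+]²/(0.971 − [H+]) = 6.3 × 10^-4
Since Ka ≪ C₀, [H+] ≈ √(Ka·C₀) = 2.47 × 10^-2 M.
pH = −log[H+] = −log(2.47 × 10^-2) = 1.61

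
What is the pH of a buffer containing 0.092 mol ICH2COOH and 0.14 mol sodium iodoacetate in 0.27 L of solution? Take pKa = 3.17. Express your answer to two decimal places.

Using pH = pKa + log([base]/[acid]) with [base]/[acid] = 0.14/0.092:
pH = 3.17 + (+0.182) = 3.35

pH = 3.35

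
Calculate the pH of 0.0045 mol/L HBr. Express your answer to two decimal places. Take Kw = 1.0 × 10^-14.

pH = 2.35

HBr is a strong acid and dissociates completely, so [H+] = 0.0045 M.
pH = -log(0.0045) = 2.35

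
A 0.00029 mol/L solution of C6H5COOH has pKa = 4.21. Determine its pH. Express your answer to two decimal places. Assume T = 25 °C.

C6H5COOH ⇌ C6H5COO- + H+
Ka = 10^(−4.21) = 6.17 × 10^-5
Let x = [H+] at equilibrium. Ka = x²/(0.00029 − x).
The 5% rule fails; solving x² + Ka·x − Ka·C₀ = 0 exactly:
x = (−Ka + √(Ka² + 4·Ka·C₀))/2 = 1.06 × 10^-4 M
pH = −log(1.06 × 10^-4) = 3.97

pH = 3.97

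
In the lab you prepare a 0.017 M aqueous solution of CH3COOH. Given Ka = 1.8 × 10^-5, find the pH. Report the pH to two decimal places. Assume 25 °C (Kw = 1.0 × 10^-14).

pH = 3.26

CH3COOH ⇌ CH3COO- + H+
Let x = [H+] at equilibrium. Ka = x²/(0.017 − x).
Neglecting x in the denominator: x = √(1.8 × 10^-5 × 0.017) = 5.53 × 10^-4 M
Check: 3.3% ionized — well under 5%, approximation valid.
pH = −log[H+] = −log(5.53 × 10^-4) = 3.26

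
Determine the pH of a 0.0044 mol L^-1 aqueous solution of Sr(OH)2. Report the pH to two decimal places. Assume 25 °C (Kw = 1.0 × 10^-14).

pH = 11.94

Sr(OH)2 is a strong base (each formula unit releases 2 OH-); [OH-] = 0.0088 M.
pOH = -log(0.0088) = 2.06
pH = 14.00 - 2.06 = 11.94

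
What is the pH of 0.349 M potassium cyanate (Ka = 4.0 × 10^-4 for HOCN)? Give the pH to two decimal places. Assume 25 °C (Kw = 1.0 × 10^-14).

OCN- is the conjugate base of the weak acid HOCN.
Kb = Kw/Ka = 1.0×10^-14 / 4.0 × 10^-4 = 2.50 × 10^-11
Let x = [OH-] at equilibrium. Kb = x²/(0.349 − x).
Assume x ≪ 0.349: x ≈ √(2.50 × 10^-11 × 0.349) = 2.95 × 10^-6 M
(x/C₀ = 0.00085% < 5%, so the approximation holds.)
pOH = 5.53, so pH = 14.00 − pOH = 8.47

pH = 8.47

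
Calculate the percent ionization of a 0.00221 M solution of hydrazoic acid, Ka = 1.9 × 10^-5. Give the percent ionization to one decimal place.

8.9%

HN3 ⇌ N3- + H+; let x = [H+] at equilibrium.
Solve x² + 1.9e-05x − 4.2e-08 = 0 → x = 1.96 × 10^-4 M
Fraction ionized = 1.96 × 10^-4 / 0.00221 = 0.0887 → 8.9%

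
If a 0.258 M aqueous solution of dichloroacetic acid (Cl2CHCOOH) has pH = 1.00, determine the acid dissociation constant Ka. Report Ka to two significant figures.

Ka = 6.3 × 10^-2

[H+] = 10^(-1.00) = 1.00 × 10^-1 M
At equilibrium [HA] = 0.258 − 1.00 × 10^-1 = 1.58 × 10^-1 M
Ka = [H+][A-]/[HA] = (1.00 × 10^-1)² / 1.58 × 10^-1 = 6.3 × 10^-2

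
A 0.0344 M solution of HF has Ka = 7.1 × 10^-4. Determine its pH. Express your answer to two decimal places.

HF ⇌ F- + H+
From the ICE table, Ka = [H+]²/(0.0344 − [H+]) = 7.1 × 10^-4.
Here C₀/Ka ≈ 48.5, so the small-[H+] approximation fails. Use the quadratic:
[H+] = [−0.00071 + √(0.00071² + 9.77e-05)]/2 = 4.60 × 10^-3 M
pH = −log[H+] = −log(4.60 × 10^-3) = 2.34

pH = 2.34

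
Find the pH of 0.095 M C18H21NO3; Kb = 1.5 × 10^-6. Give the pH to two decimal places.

pH = 10.58

C18H21NO3 + H2O ⇌ C18H22NO3+ + OH-
From the ICE table, Kb = [OH-]²/(0.095 − [OH-]) = 1.5 × 10^-6.
Neglecting [OH-] in the denominator: [OH-] = √(1.5 × 10^-6 × 0.095) = 3.77 × 10^-4 M
([OH-]/C₀ = 0.4% < 5%, so the approximation holds.)
pOH = −log(3.77 × 10^-4) = 3.42; pH = 14.00 − 3.42 = 10.58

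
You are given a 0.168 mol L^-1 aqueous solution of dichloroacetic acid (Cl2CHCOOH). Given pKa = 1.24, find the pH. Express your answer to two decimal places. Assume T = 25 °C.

pH = 1.13

Cl2CHCOOH ⇌ Cl2CHCOO- + H+
Ka = 10^(−1.24) = 5.75 × 10^-2
Let x = [H+] at equilibrium. Ka = x²/(0.168 − x).
x is not negligible relative to C₀; solve x² + 0.0575·x − 0.00966 = 0.
x = (−Ka + √(Ka² + 4·Ka·C₀))/2 = 7.37 × 10^-2 M
pH = −log[H+] = −log(7.37 × 10^-2) = 1.13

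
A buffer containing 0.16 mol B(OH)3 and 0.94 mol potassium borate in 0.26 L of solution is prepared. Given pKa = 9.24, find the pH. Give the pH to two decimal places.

Using pH = pKa + log([base]/[acid]) with [base]/[acid] = 0.94/0.16:
pH = 9.24 + (+0.769) = 10.01

pH = 10.01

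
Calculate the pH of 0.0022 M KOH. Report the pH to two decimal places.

pH = 11.34

KOH is a strong base; [OH-] = 0.0022 M.
pOH = -log(0.0022) = 2.66
pH = 14.00 - 2.66 = 11.34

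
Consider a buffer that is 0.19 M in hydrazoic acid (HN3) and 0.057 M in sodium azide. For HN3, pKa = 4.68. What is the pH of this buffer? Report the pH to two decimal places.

Henderson–Hasselbalch: pH = pKa + log([N3-]/[HN3]) = 4.68 + log(0.057/0.19)
pH = 4.68 + (-0.523) = 4.16

pH = 4.16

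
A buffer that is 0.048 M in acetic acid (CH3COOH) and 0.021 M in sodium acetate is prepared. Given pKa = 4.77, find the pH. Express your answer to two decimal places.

Henderson–Hasselbalch: pH = pKa + log([CH3COO-]/[CH3COOH]) = 4.77 + log(0.021/0.048)
pH = 4.77 + (-0.359) = 4.41

pH = 4.41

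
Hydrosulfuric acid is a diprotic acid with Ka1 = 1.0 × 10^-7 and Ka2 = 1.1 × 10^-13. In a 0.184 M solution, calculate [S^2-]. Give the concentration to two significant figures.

First ionization gives [H+] ≈ [HS-] = 1.36 × 10^-4 M.
Second step: Ka2 = [H+][S^2-]/[HS-] ≈ [S^2-] (since [H+] ≈ [HS-]).
So [S^2-] ≈ Ka2.

1.1 × 10^-13 M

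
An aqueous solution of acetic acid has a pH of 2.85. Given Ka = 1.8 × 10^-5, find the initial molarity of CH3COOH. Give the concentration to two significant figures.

[H+] = 10^(-2.85) = 1.41 × 10^-3 M = x
Ka = x²/(C₀ − x) ⇒ C₀ = x + x²/Ka
C₀ = 1.41 × 10^-3 + (1.41 × 10^-3)²/(1.8 × 10^-5) = 1.12 × 10^-1 M

C₀ = 1.1 × 10^-1 M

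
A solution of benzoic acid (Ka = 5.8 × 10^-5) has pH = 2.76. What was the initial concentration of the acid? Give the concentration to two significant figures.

[H+] = 10^(-2.76) = 1.74 × 10^-3 M = x
Ka = x²/(C₀ − x) ⇒ C₀ = x + x²/Ka
C₀ = 1.74 × 10^-3 + (1.74 × 10^-3)²/(5.8 × 10^-5) = 5.39 × 10^-2 M

C₀ = 5.4 × 10^-2 M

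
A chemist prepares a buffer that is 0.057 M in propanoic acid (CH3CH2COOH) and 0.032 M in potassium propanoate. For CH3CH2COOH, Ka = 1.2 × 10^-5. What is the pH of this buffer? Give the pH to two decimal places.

pKa = −log(1.2 × 10^-5) = 4.921
Henderson–Hasselbalch: pH = pKa + log([CH3CH2COO-]/[CH3CH2COOH]) = 4.921 + log(0.032/0.057)
pH = 4.921 + (-0.251) = 4.67

pH = 4.67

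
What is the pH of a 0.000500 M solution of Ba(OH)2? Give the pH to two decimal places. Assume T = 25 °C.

pH = 11.00

Ba(OH)2 is a strong base (each formula unit releases 2 OH-); [OH-] = 0.001 M.
pOH = -log(0.001) = 3.00
pH = 14.00 - 3.00 = 11.00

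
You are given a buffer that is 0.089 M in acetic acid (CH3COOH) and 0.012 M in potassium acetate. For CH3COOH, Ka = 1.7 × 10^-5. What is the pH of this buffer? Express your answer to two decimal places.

pKa = −log(1.7 × 10^-5) = 4.770
Using pH = pKa + log([base]/[acid]) with [base]/[acid] = 0.012/0.089:
pH = 4.770 + (-0.870) = 3.90

pH = 3.90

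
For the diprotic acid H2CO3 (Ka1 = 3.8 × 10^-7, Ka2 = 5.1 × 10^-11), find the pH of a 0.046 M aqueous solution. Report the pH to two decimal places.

pH = 3.88

Ka1 ≫ Ka2, so treat the first dissociation as the only significant source of H+.
Ka1 = x²/(0.046 − x) = 3.8 × 10^-7
x ≈ √(3.8 × 10^-7 × 0.046) = 1.32 × 10^-4 M
pH = −log(1.32 × 10^-4) = 3.88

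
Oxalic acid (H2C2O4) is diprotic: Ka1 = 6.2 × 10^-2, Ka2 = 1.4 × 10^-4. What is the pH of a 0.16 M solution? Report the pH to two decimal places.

Since Ka1 ≫ Ka2, the first ionization dominates [H+].
Ka1 = x²/(0.16 − x) = 6.2 × 10^-2
Solving the quadratic: x = (−Ka1 + √(Ka1² + 4·Ka1·C₀))/2 = 7.33 × 10^-2 M
pH = −log(7.33 × 10^-2) = 1.13

pH = 1.13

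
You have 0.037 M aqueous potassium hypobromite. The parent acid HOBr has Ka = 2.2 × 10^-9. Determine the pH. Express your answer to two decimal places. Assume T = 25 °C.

OBr- is the conjugate base of the weak acid HOBr.
Kb = Kw/Ka = 1.0×10^-14 / 2.2 × 10^-9 = 4.55 × 10^-6
Kb = x²/(0.037 − x) = 4.55 × 10^-6
Neglecting x in the denominator: x = √(4.55 × 10^-6 × 0.037) = 4.10 × 10^-4 M
Check: 1.1% ionized — well under 5%, approximation valid.
pOH = −log(4.10 × 10^-4) = 3.39; pH = 14.00 − 3.39 = 10.61

pH = 10.61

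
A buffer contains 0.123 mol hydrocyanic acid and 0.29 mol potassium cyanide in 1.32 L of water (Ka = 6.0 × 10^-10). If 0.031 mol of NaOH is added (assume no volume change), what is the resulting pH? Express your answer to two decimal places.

pH = 9.76

After neutralization: n(HCN) = 0.092 mol, n(CN-) = 0.321 mol.
pKa = −log(6.0 × 10^-10) = 9.222
pH = pKa + log([A⁻]/[HA]) = 9.222 + log(0.321/0.092) = 9.222 +0.543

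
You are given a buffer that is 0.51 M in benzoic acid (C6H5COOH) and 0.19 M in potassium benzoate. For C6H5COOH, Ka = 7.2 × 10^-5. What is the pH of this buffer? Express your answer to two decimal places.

pH = 3.71

pKa = −log(7.2 × 10^-5) = 4.143
pH = pKa + log([A⁻]/[HA]) = 4.143 + log(0.19/0.51)
pH = 4.143 + (-0.429) = 3.71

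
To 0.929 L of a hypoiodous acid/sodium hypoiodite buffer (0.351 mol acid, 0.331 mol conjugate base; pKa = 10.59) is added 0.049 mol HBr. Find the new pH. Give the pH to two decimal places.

pH = 10.44

Added H+ converts OI- to HOI: HOI → 0.4 mol, OI- → 0.282 mol.
Henderson–Hasselbalch with mole ratio 0.282/0.4: pH = 10.59 + (-0.152)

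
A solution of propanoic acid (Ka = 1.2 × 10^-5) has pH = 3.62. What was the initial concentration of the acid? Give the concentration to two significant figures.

[H+] = 10^(-3.62) = 2.40 × 10^-4 M = x
Ka = x²/(C₀ − x) ⇒ C₀ = x + x²/Ka
C₀ = 2.40 × 10^-4 + (2.40 × 10^-4)²/(1.2 × 10^-5) = 5.04 × 10^-3 M

C₀ = 5.0 × 10^-3 M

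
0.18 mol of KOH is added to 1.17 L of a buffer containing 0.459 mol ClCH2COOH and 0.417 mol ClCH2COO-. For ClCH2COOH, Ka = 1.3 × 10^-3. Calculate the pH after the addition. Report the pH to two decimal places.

pH = 3.22

OH- converts ClCH2COOH to ClCH2COO-: ClCH2COOH → 0.279 mol, ClCH2COO- → 0.597 mol.
pKa = −log(1.3 × 10^-3) = 2.886
pH = pKa + log([A⁻]/[HA]) = 2.886 + log(0.597/0.279) = 2.886 +0.330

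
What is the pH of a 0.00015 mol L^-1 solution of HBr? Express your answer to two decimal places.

pH = 3.82

HBr is a strong acid and dissociates completely, so [H+] = 0.00015 M.
pH = -log(0.00015) = 3.82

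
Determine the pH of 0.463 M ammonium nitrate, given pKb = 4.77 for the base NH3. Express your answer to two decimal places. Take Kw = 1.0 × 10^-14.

NH4+ is the conjugate acid of the weak base NH3.
Kb = 10^(−4.77) = 1.70 × 10^-5
Ka = Kw/Kb = 1.0×10^-14 / 1.70 × 10^-5 = 5.88 × 10^-10
From the ICE table, Ka = [H+]²/(0.463 − [H+]) = 5.88 × 10^-10.
Neglecting [H+] in the denominator: [H+] = √(5.88 × 10^-10 × 0.463) = 1.65 × 10^-5 M
pH = −log(1.65 × 10^-5) = 4.78

pH = 4.78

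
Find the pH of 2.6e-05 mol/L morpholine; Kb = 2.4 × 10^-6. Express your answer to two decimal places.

C4H8ONH + H2O ⇌ C4H8ONH2+ + OH-
From the ICE table, Kb = [OH-]²/(2.6e-05 − [OH-]) = 2.4 × 10^-6.
[OH-] is not negligible relative to C₀; solve [OH-]² + 2.4e-06·[OH-] − 6.24e-11 = 0.
[OH-] = (−Kb + √(Kb² + 4·Kb·C₀))/2 = 6.79 × 10^-6 M
pOH = −log(6.79 × 10^-6) = 5.17; pH = 14.00 − 5.17 = 8.83

pH = 8.83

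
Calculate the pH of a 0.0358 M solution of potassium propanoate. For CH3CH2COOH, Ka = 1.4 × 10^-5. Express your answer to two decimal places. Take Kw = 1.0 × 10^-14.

pH = 8.70

CH3CH2COO- is the conjugate base of the weak acid CH3CH2COOH.
Kb = Kw/Ka = 1.0×10^-14 / 1.4 × 10^-5 = 7.14 × 10^-10
From the ICE table, Kb = [OH-]²/(0.0358 − [OH-]) = 7.14 × 10^-10.
Neglecting [OH-] in the denominator: [OH-] = √(7.14 × 10^-10 × 0.0358) = 5.06 × 10^-6 M
([OH-]/C₀ = 0.014% < 5%, so the approximation holds.)
pOH = 5.30, so pH = 14.00 − pOH = 8.70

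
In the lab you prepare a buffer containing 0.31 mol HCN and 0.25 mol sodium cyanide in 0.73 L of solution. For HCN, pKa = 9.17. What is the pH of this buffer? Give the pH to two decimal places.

pH = pKa + log([A⁻]/[HA]) = 9.17 + log(0.25/0.31)
pH = 9.17 + (-0.093) = 9.08

pH = 9.08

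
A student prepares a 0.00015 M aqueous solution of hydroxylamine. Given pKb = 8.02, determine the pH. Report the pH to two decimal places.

pH = 8.08

NH2OH + H2O ⇌ NH3OH+ + OH-
Kb = 10^(−8.02) = 9.55 × 10^-9
Let x = [OH-] at equilibrium. Kb = x²/(0.00015 − x).
Since Kb ≪ C₀, x ≈ √(Kb·C₀) = 1.20 × 10^-6 M.
Check: 0.8% ionized — well under 5%, approximation valid.
pOH = −log(1.20 × 10^-6) = 5.92; pH = 14.00 − 5.92 = 8.08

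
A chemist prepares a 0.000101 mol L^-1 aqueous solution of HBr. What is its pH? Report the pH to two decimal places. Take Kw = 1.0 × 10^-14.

HBr is a strong acid and dissociates completely, so [H+] = 0.000101 M.
pH = -log(0.000101) = 4.00

pH = 4.00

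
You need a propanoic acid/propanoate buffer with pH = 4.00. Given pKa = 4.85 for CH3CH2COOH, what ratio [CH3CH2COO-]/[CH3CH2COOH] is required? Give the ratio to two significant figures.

ratio = 0.14

pH = pKa + log(r) ⇒ log(r) = 4.00 − 4.85 = -0.85
r = [CH3CH2COO-]/[CH3CH2COOH] = 10^(-0.85) = 0.141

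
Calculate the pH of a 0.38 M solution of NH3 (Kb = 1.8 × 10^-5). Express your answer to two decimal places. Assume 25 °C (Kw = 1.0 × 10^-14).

NH3 + H2O ⇌ NH4+ + OH-
Kb = [OH-]²/(0.38 − [OH-]) = 1.8 × 10^-5
Assume [OH-] ≪ 0.38: [OH-] ≈ √(1.8 × 10^-5 × 0.38) = 2.62 × 10^-3 M
([OH-]/C₀ = 0.69% < 5%, so the approximation holds.)
pOH = 2.58, so pH = 14.00 − pOH = 11.42

pH = 11.42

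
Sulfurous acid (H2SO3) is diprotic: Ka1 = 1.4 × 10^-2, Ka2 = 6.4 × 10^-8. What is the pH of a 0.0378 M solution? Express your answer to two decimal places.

Since Ka1 ≫ Ka2, the first ionization dominates [H+].
Ka1 = x²/(0.0378 − x) = 1.4 × 10^-2
Solving the quadratic: x = (−Ka1 + √(Ka1² + 4·Ka1·C₀))/2 = 1.70 × 10^-2 M
pH = −log(1.70 × 10^-2) = 1.77

pH = 1.77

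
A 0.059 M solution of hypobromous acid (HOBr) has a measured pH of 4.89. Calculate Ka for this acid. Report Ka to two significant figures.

[H+] = 10^(-4.89) = 1.29 × 10^-5 M
At equilibrium [HA] = 0.059 − 1.29 × 10^-5 = 5.90 × 10^-2 M
Ka = [H+][A-]/[HA] = (1.29 × 10^-5)² / 5.90 × 10^-2 = 2.8 × 10^-9

Ka = 2.8 × 10^-9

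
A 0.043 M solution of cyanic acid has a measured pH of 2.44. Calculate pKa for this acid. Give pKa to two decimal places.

[H+] = 10^(-2.44) = 3.63 × 10^-3 M
At equilibrium [HA] = 0.043 − 3.63 × 10^-3 = 3.94 × 10^-2 M
Ka = [H+][A-]/[HA] = (3.63 × 10^-3)² / 3.94 × 10^-2 = 3.34 × 10^-4
pKa = -log(3.34 × 10^-4) = 3.48

pKa = 3.48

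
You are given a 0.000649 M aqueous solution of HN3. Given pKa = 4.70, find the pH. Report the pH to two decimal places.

pH = 3.98

HN3 ⇌ N3- + H+
Ka = 10^(−4.70) = 2.00 × 10^-5
From the ICE table, Ka = [H+]²/(0.000649 − [H+]) = 2.00 × 10^-5.
[H+] is not negligible relative to C₀; solve [H+]² + 2e-05·[H+] − 1.3e-08 = 0.
[H+] = (−Ka + √(Ka² + 4·Ka·C₀))/2 = 1.04 × 10^-4 M
pH = −log[H+] = −log(1.04 × 10^-4) = 3.98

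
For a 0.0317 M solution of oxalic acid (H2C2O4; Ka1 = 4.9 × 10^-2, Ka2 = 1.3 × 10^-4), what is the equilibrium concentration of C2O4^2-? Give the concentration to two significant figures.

1.3 × 10^-4 M

First ionization gives [H+] ≈ [HC2O4-] = 2.19 × 10^-2 M.
Second step: Ka2 = [H+][C2O4^2-]/[HC2O4-] ≈ [C2O4^2-] (since [H+] ≈ [HC2O4-]).
So [C2O4^2-] ≈ Ka2.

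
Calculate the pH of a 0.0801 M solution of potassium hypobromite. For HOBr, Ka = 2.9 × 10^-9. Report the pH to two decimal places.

OBr- is the conjugate base of the weak acid HOBr.
Kb = Kw/Ka = 1.0×10^-14 / 2.9 × 10^-9 = 3.45 × 10^-6
From the ICE table, Kb = [OH-]²/(0.0801 − [OH-]) = 3.45 × 10^-6.
Assume [OH-] ≪ 0.0801: [OH-] ≈ √(3.45 × 10^-6 × 0.0801) = 5.26 × 10^-4 M
pOH = −log(5.26 × 10^-4) = 3.28; pH = 14.00 − 3.28 = 10.72

pH = 10.72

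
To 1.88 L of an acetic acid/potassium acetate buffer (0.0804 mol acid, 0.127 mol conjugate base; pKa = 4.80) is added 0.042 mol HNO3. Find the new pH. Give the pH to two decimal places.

Added H+ converts CH3COO- to CH3COOH: CH3COOH → 0.122 mol, CH3COO- → 0.085 mol.
Henderson–Hasselbalch with mole ratio 0.085/0.122: pH = 4.80 + (-0.157)

pH = 4.64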